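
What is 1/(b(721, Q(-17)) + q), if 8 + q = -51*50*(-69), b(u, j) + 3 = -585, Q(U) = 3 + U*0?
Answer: 1/175354 ≈ 5.7028e-6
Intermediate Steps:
Q(U) = 3 (Q(U) = 3 + 0 = 3)
b(u, j) = -588 (b(u, j) = -3 - 585 = -588)
q = 175942 (q = -8 - 51*50*(-69) = -8 - 2550*(-69) = -8 + 175950 = 175942)
1/(b(721, Q(-17)) + q) = 1/(-588 + 175942) = 1/175354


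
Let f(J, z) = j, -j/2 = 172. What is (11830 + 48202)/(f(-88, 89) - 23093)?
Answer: -60032/23437 ≈ -2.5614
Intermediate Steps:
j = -344 (j = -2*172 = -344)
f(J, z) = -344
(11830 + 48202)/(f(-88, 89) - 23093) = (11830 + 48202)/(-344 - 23093) = 60032/(-23437) = 60032*(-1/23437) = -60032/23437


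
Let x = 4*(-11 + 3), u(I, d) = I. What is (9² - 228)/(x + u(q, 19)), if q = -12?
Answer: 147/44 ≈ 3.3409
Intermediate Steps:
x = -32 (x = 4*(-8) = -32)
(9² - 228)/(x + u(q, 19)) = (9² - 228)/(-32 - 12) = (81 - 228)/(-44) = -147*(-1/44) = 147/44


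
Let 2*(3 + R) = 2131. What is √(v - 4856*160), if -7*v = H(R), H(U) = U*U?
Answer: 3*I*√20432615/14 ≈ 968.62*I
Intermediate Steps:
R = 2125/2 (R = -3 + (½)*2131 = -3 + 2131/2 = 2125/2 ≈ 1062.5)
H(U) = U²
v = -4515625/28 (v = -(2125/2)²/7 = -⅐*4515625/4 = -4515625/28 ≈ -1.6127e+5)
√(v - 4856*160) = √(-4515625/28 - 4856*160) = √(-4515625/28 - 776960) = √(-26270505/28) = 3*I*√20432615/14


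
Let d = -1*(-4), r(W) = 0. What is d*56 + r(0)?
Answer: 224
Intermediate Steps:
d = 4
d*56 + r(0) = 4*56 + 0 = 224 + 0 = 224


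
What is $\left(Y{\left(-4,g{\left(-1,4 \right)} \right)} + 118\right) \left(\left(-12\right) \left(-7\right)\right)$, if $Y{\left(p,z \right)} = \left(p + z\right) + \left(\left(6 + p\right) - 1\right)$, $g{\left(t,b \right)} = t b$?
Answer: $9324$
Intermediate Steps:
$g{\left(t,b \right)} = b t$
$Y{\left(p,z \right)} = 5 + z + 2 p$ ($Y{\left(p,z \right)} = \left(p + z\right) + \left(5 + p\right) = 5 + z + 2 p$)
$\left(Y{\left(-4,g{\left(-1,4 \right)} \right)} + 118\right) \left(\left(-12\right) \left(-7\right)\right) = \left(\left(5 + 4 \left(-1\right) + 2 \left(-4\right)\right) + 118\right) \left(\left(-12\right) \left(-7\right)\right) = \left(\left(5 - 4 - 8\right) + 118\right) 84 = \left(-7 + 118\right) 84 = 111 \cdot 84 = 9324$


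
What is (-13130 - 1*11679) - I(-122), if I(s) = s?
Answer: -24687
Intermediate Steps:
(-13130 - 1*11679) - I(-122) = (-13130 - 1*11679) - 1*(-122) = (-13130 - 11679) + 122 = -24809 + 122 = -24687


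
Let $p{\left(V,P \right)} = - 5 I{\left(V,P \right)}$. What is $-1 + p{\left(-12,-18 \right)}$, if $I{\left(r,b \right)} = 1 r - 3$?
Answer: $74$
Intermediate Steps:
$I{\left(r,b \right)} = -3 + r$ ($I{\left(r,b \right)} = r - 3 = -3 + r$)
$p{\left(V,P \right)} = 15 - 5 V$ ($p{\left(V,P \right)} = - 5 \left(-3 + V\right) = 15 - 5 V$)
$-1 + p{\left(-12,-18 \right)} = -1 + \left(15 - -60\right) = -1 + \left(15 + 60\right) = -1 + 75 = 74$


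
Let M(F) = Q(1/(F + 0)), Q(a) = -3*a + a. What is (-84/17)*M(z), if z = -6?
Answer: -28/17 ≈ -1.6471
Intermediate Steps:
Q(a) = -2*a
M(F) = -2/F (M(F) = -2/(F + 0) = -2/F)
(-84/17)*M(z) = (-84/17)*(-2/(-6)) = (-84*1/17)*(-2*(-⅙)) = -84/17*⅓ = -28/17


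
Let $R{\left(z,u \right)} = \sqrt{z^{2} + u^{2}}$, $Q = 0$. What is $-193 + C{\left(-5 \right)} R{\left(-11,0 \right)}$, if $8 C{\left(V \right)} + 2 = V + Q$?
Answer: $- \frac{1621}{8} \approx -202.63$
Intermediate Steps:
$C{\left(V \right)} = - \frac{1}{4} + \frac{V}{8}$ ($C{\left(V \right)} = - \frac{1}{4} + \frac{V + 0}{8} = - \frac{1}{4} + \frac{V}{8}$)
$R{\left(z,u \right)} = \sqrt{u^{2} + z^{2}}$
$-193 + C{\left(-5 \right)} R{\left(-11,0 \right)} = -193 + \left(- \frac{1}{4} + \frac{1}{8} \left(-5\right)\right) \sqrt{0^{2} + \left(-11\right)^{2}} = -193 + \left(- \frac{1}{4} - \frac{5}{8}\right) \sqrt{0 + 121} = -193 - \frac{7 \sqrt{121}}{8} = -193 - \frac{77}{8} = - \frac{1621}{8}$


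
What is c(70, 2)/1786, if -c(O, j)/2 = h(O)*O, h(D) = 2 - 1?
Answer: -70/893 ≈ -0.078387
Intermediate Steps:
h(D) = 1
c(O, j) = -2*O
c(70, 2)/1786 = -2*70/1786 = -140*1/1786 = -70/893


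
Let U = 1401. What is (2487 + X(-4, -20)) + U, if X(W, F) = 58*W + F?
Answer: 3636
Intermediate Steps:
X(W, F) = F + 58*W
(2487 + X(-4, -20)) + U = (2487 + (-20 + 58*(-4))) + 1401 = (2487 + (-20 - 232)) + 1401 = (2487 - 252) + 1401 = 2235 + 1401 = 3636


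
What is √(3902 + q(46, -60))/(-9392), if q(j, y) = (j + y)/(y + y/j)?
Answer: -√1939505055/6621360 ≈ -0.0066512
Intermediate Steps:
q(j, y) = (j + y)/(y + y/j)
√(3902 + q(46, -60))/(-9392) = √(3902 + 46*(46 - 60)/(-60*(1 + 46)))/(-9392) = √(3902 + 46*(-1/60)*(-14)/47)*(-1/9392) = √(3902 + 46*(-1/60)*(1/47)*(-14))*(-1/9392) = √(3902 + 161/705)*(-1/9392) = √(2751071/705)*(-1/9392) = (√1939505055/705)*(-1/9392) = -√1939505055/6621360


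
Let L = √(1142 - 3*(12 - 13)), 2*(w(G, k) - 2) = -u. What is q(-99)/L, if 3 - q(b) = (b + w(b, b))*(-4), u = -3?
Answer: -379*√1145/1145 ≈ -11.200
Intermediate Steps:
w(G, k) = 7/2 (w(G, k) = 2 + (-1*(-3))/2 = 2 + (½)*3 = 2 + 3/2 = 7/2)
q(b) = 17 + 4*b (q(b) = 3 - (b + 7/2)*(-4) = 3 - (7/2 + b)*(-4) = 3 - (-14 - 4*b) = 3 + (14 + 4*b) = 17 + 4*b)
L = √1145 (L = √(1142 - 3*(-1)) = √(1142 + 3) = √1145 ≈ 33.838)
q(-99)/L = (17 + 4*(-99))/(√1145) = (17 - 396)*(√1145/1145) = -379*√1145/1145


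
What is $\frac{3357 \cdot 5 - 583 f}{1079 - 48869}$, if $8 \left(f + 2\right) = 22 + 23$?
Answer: $- \frac{117373}{382320} \approx -0.307$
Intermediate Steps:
$f = \frac{29}{8}$ ($f = -2 + \frac{22 + 23}{8} = -2 + \frac{1}{8} \cdot 45 = -2 + \frac{45}{8} = \frac{29}{8} \approx 3.625$)
$\frac{3357 \cdot 5 - 583 f}{1079 - 48869} = \frac{3357 \cdot 5 - \frac{16907}{8}}{1079 - 48869} = \frac{16785 - \frac{16907}{8}}{-47790} = \frac{117373}{8} \left(- \frac{1}{47790}\right) = - \frac{117373}{382320}$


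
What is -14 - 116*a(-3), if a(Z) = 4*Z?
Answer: 1378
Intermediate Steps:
-14 - 116*a(-3) = -14 - 464*(-3) = -14 - 116*(-12) = -14 + 1392 = 1378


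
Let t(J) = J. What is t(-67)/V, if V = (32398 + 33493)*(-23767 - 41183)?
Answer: 67/4279620450 ≈ 1.5656e-8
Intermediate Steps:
V = -4279620450 (V = 65891*(-64950) = -4279620450)
t(-67)/V = -67/(-4279620450) = -67*(-1/4279620450) = 67/4279620450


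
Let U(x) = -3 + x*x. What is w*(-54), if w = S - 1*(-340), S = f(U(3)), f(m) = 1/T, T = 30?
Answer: -91809/5 ≈ -18362.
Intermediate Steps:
U(x) = -3 + x²
f(m) = 1/30
S = 1/30 ≈ 0.033333
w = 10201/30 (w = 1/30 - 1*(-340) = 1/30 + 340 = 10201/30 ≈ 340.03)
w*(-54) = (10201/30)*(-54) = -91809/5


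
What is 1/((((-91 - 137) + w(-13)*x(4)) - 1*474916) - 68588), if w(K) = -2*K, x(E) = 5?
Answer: -1/543602 ≈ -1.8396e-6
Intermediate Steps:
1/((((-91 - 137) + w(-13)*x(4)) - 1*474916) - 68588) = 1/((((-91 - 137) - 2*(-13)*5) - 1*474916) - 68588) = 1/(((-228 + 26*5) - 474916) - 68588) = 1/(((-228 + 130) - 474916) - 68588) = 1/((-98 - 474916) - 68588) = 1/(-475014 - 68588) = 1/(-543602) = -1/543602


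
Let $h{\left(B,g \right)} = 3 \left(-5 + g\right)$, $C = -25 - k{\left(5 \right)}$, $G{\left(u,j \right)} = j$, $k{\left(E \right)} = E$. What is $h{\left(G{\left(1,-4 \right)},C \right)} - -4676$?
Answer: $4571$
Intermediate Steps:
$C = -30$ ($C = -25 - 5 = -30$)
$h{\left(B,g \right)} = -15 + 3 g$
$h{\left(G{\left(1,-4 \right)},C \right)} - -4676 = \left(-15 + 3 \left(-30\right)\right) - -4676 = \left(-15 - 90\right) + 4676 = -105 + 4676 = 4571$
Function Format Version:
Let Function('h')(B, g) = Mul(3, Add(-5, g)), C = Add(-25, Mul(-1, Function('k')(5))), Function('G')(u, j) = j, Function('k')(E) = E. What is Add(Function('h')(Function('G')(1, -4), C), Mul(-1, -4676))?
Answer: 4571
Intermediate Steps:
C = -30 (C = Add(-25, Mul(-1, 5)) = Add(-25, -5) = -30)
Function('h')(B, g) = Add(-15, Mul(3, g))
Add(Function('h')(Function('G')(1, -4), C), Mul(-1, -4676)) = Add(Add(-15, Mul(3, -30)), Mul(-1, -4676)) = Add(Add(-15, -90), 4676) = Add(-105, 4676) = 4571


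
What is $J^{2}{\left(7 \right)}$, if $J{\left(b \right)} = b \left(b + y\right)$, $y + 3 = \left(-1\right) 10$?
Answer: $1764$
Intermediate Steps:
$y = -13$ ($y = -3 - 10 = -13$)
$J{\left(b \right)} = b \left(-13 + b\right)$ ($J{\left(b \right)} = b \left(b - 13\right) = b \left(-13 + b\right)$)
$J^{2}{\left(7 \right)} = \left(7 \left(-13 + 7\right)\right)^{2} = \left(7 \left(-6\right)\right)^{2} = \left(-42\right)^{2} = 1764$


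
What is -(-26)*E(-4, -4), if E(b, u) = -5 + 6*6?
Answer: 806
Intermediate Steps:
E(b, u) = 31 (E(b, u) = -5 + 36 = 31)
-(-26)*E(-4, -4) = -(-26)*31 = -1*(-806) = 806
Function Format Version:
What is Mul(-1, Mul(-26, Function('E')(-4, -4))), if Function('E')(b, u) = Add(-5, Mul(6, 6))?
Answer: 806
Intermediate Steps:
Function('E')(b, u) = 31 (Function('E')(b, u) = Add(-5, 36) = 31)
Mul(-1, Mul(-26, Function('E')(-4, -4))) = Mul(-1, Mul(-26, 31)) = Mul(-1, -806) = 806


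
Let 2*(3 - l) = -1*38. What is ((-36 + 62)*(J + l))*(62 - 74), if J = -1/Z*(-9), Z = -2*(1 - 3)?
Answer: -7566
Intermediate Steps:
l = 22 (l = 3 - (-1)*38/2 = 3 - ½*(-38) = 3 + 19 = 22)
Z = 4 (Z = -2*(-2) = 4)
J = 9/4 (J = -1/4*(-9) = -1*¼*(-9) = -¼*(-9) = 9/4 ≈ 2.2500)
((-36 + 62)*(J + l))*(62 - 74) = ((-36 + 62)*(9/4 + 22))*(62 - 74) = (26*(97/4))*(-12) = (1261/2)*(-12) = -7566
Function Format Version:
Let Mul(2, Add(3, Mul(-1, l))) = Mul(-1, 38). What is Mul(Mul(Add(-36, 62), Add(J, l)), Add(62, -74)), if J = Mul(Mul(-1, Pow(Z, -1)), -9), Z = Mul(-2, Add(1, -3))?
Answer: -7566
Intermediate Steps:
l = 22 (l = Add(3, Mul(Rational(-1, 2), Mul(-1, 38))) = Add(3, Mul(Rational(-1, 2), -38)) = Add(3, 19) = 22)
Z = 4 (Z = Mul(-2, -2) = 4)
J = Rational(9, 4) (J = Mul(Mul(-1, Pow(4, -1)), -9) = Mul(Mul(-1, Rational(1, 4)), -9) = Mul(Rational(-1, 4), -9) = Rational(9, 4) ≈ 2.2500)
Mul(Mul(Add(-36, 62), Add(J, l)), Add(62, -74)) = Mul(Mul(Add(-36, 62), Add(Rational(9, 4), 22)), Add(62, -74)) = Mul(Mul(26, Rational(97, 4)), -12) = Mul(Rational(1261, 2), -12) = -7566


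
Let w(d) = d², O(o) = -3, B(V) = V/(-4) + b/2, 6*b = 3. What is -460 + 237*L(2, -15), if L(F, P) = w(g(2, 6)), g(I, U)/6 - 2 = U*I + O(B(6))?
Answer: 1031912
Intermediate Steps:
b = ½ (b = (⅙)*3 = ½ ≈ 0.50000)
B(V) = ¼ - V/4 (B(V) = V/(-4) + (½)/2 = V*(-¼) + (½)*(½) = -V/4 + ¼ = ¼ - V/4)
g(I, U) = -6 + 6*I*U (g(I, U) = 12 + 6*(U*I - 3) = 12 + 6*(I*U - 3) = 12 + 6*(-3 + I*U) = 12 + (-18 + 6*I*U) = -6 + 6*I*U)
L(F, P) = 4356 (L(F, P) = (-6 + 6*2*6)² = (-6 + 72)² = 66² = 4356)
-460 + 237*L(2, -15) = -460 + 237*4356 = -460 + 1032372 = 1031912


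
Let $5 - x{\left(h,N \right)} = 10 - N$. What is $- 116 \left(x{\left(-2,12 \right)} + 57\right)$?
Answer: $-7424$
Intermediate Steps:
$x{\left(h,N \right)} = -5 + N$ ($x{\left(h,N \right)} = 5 - \left(10 - N\right) = 5 + \left(-10 + N\right) = -5 + N$)
$- 116 \left(x{\left(-2,12 \right)} + 57\right) = - 116 \left(\left(-5 + 12\right) + 57\right) = - 116 \left(7 + 57\right) = \left(-116\right) 64 = -7424$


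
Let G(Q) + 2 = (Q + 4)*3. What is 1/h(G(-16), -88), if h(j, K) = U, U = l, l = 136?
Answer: 1/136 ≈ 0.0073529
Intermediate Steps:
G(Q) = 10 + 3*Q (G(Q) = -2 + (Q + 4)*3 = -2 + (4 + Q)*3 = -2 + (12 + 3*Q) = 10 + 3*Q)
U = 136
h(j, K) = 136
1/h(G(-16), -88) = 1/136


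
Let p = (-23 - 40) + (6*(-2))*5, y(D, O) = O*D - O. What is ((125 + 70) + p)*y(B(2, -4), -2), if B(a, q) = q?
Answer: 720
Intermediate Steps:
y(D, O) = -O + D*O (y(D, O) = D*O - O = -O + D*O)
p = -123 (p = -63 - 12*5 = -63 - 60 = -123)
((125 + 70) + p)*y(B(2, -4), -2) = ((125 + 70) - 123)*(-2*(-1 - 4)) = (195 - 123)*(-2*(-5)) = 72*10 = 720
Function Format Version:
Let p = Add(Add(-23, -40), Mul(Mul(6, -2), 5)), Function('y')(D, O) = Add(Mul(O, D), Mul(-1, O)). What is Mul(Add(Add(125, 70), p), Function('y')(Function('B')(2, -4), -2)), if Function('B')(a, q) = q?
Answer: 720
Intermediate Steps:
Function('y')(D, O) = Add(Mul(-1, O), Mul(D, O)) (Function('y')(D, O) = Add(Mul(D, O), Mul(-1, O)) = Add(Mul(-1, O), Mul(D, O)))
p = -123 (p = Add(-63, Mul(-12, 5)) = Add(-63, -60) = -123)
Mul(Add(Add(125, 70), p), Function('y')(Function('B')(2, -4), -2)) = Mul(Add(Add(125, 70), -123), Mul(-2, Add(-1, -4))) = Mul(Add(195, -123), Mul(-2, -5)) = Mul(72, 10) = 720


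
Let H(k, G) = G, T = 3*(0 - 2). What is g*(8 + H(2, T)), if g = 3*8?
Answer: 48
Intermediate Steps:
T = -6 (T = 3*(-2) = -6)
g = 24
g*(8 + H(2, T)) = 24*(8 - 6) = 24*2 = 48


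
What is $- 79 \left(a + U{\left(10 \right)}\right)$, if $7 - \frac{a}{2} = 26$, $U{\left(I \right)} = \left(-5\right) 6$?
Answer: $5372$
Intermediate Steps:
$U{\left(I \right)} = -30$
$a = -38$ ($a = 14 - 52 = -38$)
$- 79 \left(a + U{\left(10 \right)}\right) = - 79 \left(-38 - 30\right) = \left(-79\right) \left(-68\right) = 5372$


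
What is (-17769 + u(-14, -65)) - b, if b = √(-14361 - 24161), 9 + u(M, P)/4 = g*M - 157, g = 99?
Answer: -23977 - I*√38522 ≈ -23977.0 - 196.27*I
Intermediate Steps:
u(M, P) = -664 + 396*M (u(M, P) = -36 + 4*(99*M - 157) = -36 + 4*(-157 + 99*M) = -36 + (-628 + 396*M) = -664 + 396*M)
b = I*√38522 (b = √(-38522) = I*√38522 ≈ 196.27*I)
(-17769 + u(-14, -65)) - b = (-17769 + (-664 + 396*(-14))) - I*√38522 = (-17769 + (-664 - 5544)) - I*√38522 = (-17769 - 6208) - I*√38522 = -23977 - I*√38522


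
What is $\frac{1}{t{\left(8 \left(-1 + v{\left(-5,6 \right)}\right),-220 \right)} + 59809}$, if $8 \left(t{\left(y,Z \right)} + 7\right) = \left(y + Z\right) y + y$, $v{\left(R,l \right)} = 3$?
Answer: $\frac{1}{59396} \approx 1.6836 \cdot 10^{-5}$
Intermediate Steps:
$t{\left(y,Z \right)} = -7 + \frac{y}{8} + \frac{y \left(Z + y\right)}{8}$ ($t{\left(y,Z \right)} = -7 + \frac{\left(y + Z\right) y + y}{8} = -7 + \frac{\left(Z + y\right) y + y}{8} = -7 + \frac{y \left(Z + y\right) + y}{8} = -7 + \frac{y + y \left(Z + y\right)}{8} = -7 + \left(\frac{y}{8} + \frac{y \left(Z + y\right)}{8}\right) = -7 + \frac{y}{8} + \frac{y \left(Z + y\right)}{8}$)
$\frac{1}{t{\left(8 \left(-1 + v{\left(-5,6 \right)}\right),-220 \right)} + 59809} = \frac{1}{\left(-7 + \frac{8 \left(-1 + 3\right)}{8} + \frac{\left(8 \left(-1 + 3\right)\right)^{2}}{8} + \frac{1}{8} \left(-220\right) 8 \left(-1 + 3\right)\right) + 59809} = \frac{1}{\left(-7 + \frac{8 \cdot 2}{8} + \frac{\left(8 \cdot 2\right)^{2}}{8} + \frac{1}{8} \left(-220\right) 8 \cdot 2\right) + 59809} = \frac{1}{\left(-7 + \frac{1}{8} \cdot 16 + \frac{16^{2}}{8} + \frac{1}{8} \left(-220\right) 16\right) + 59809} = \frac{1}{\left(-7 + 2 + \frac{1}{8} \cdot 256 - 440\right) + 59809} = \frac{1}{\left(-7 + 2 + 32 - 440\right) + 59809} = \frac{1}{-413 + 59809} = \frac{1}{59396}$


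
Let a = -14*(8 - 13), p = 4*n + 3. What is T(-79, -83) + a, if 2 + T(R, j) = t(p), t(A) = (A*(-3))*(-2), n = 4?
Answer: 182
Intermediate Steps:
p = 19 (p = 4*4 + 3 = 16 + 3 = 19)
t(A) = 6*A (t(A) = -3*A*(-2) = 6*A)
T(R, j) = 112 (T(R, j) = -2 + 6*19 = -2 + 114 = 112)
a = 70 (a = -14*(-5) = 70)
T(-79, -83) + a = 112 + 70 = 182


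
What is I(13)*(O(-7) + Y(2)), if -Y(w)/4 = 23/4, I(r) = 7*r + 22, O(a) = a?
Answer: -3390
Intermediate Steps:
I(r) = 22 + 7*r
Y(w) = -23 (Y(w) = -92/4 = -4*23/4 = -23)
I(13)*(O(-7) + Y(2)) = (22 + 7*13)*(-7 - 23) = (22 + 91)*(-30) = 113*(-30) = -3390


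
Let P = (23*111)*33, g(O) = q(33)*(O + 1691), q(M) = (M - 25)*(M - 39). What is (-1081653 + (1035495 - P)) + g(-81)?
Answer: -207687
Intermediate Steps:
q(M) = (-39 + M)*(-25 + M) (q(M) = (-25 + M)*(-39 + M) = (-39 + M)*(-25 + M))
g(O) = -81168 - 48*O (g(O) = (975 + 33**2 - 64*33)*(O + 1691) = (975 + 1089 - 2112)*(1691 + O) = -48*(1691 + O) = -81168 - 48*O)
P = 84249 (P = 2553*33 = 84249)
(-1081653 + (1035495 - P)) + g(-81) = (-1081653 + (1035495 - 1*84249)) + (-81168 - 48*(-81)) = (-1081653 + (1035495 - 84249)) + (-81168 + 3888) = (-1081653 + 951246) - 77280 = -130407 - 77280 = -207687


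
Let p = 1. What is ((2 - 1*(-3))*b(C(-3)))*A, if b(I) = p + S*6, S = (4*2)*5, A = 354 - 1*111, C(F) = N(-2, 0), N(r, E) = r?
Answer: 292815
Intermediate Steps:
C(F) = -2
A = 243 (A = 354 - 111 = 243)
S = 40 (S = 8*5 = 40)
b(I) = 241 (b(I) = 1 + 40*6 = 1 + 240 = 241)
((2 - 1*(-3))*b(C(-3)))*A = ((2 - 1*(-3))*241)*243 = ((2 + 3)*241)*243 = (5*241)*243 = 1205*243 = 292815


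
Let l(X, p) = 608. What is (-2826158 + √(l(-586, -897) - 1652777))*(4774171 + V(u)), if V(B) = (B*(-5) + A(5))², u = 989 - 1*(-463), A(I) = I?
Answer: -162247458548968 + 57409196*I*√1652169 ≈ -1.6225e+14 + 7.3792e+10*I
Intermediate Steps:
u = 1452 (u = 989 + 463 = 1452)
V(B) = (5 - 5*B)² (V(B) = (B*(-5) + 5)² = (-5*B + 5)² = (5 - 5*B)²)
(-2826158 + √(l(-586, -897) - 1652777))*(4774171 + V(u)) = (-2826158 + √(608 - 1652777))*(4774171 + 25*(-1 + 1452)²) = (-2826158 + √(-1652169))*(4774171 + 25*1451²) = (-2826158 + I*√1652169)*(4774171 + 25*2105401) = (-2826158 + I*√1652169)*(4774171 + 52635025) = (-2826158 + I*√1652169)*57409196 = -162247458548968 + 57409196*I*√1652169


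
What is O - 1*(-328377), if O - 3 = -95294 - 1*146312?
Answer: 86774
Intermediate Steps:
O = -241603 (O = 3 + (-95294 - 1*146312) = 3 + (-95294 - 146312) = 3 - 241606 = -241603)
O - 1*(-328377) = -241603 - 1*(-328377) = -241603 + 328377 = 86774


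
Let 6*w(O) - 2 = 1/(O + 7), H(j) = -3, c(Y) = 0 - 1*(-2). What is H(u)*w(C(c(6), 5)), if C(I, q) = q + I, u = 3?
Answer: -29/28 ≈ -1.0357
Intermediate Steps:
c(Y) = 2 (c(Y) = 0 + 2 = 2)
C(I, q) = I + q
w(O) = ⅓ + 1/(6*(7 + O)) (w(O) = ⅓ + 1/(6*(O + 7)) = ⅓ + 1/(6*(7 + O)))
H(u)*w(C(c(6), 5)) = -(15 + 2*(2 + 5))/(2*(7 + (2 + 5))) = -(15 + 2*7)/(2*(7 + 7)) = -(15 + 14)/(2*14) = -29/(2*14) = -3*29/84 = -29/28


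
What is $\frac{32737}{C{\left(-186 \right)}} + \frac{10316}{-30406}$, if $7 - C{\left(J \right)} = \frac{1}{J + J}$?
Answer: $\frac{185131190702}{39603815} \approx 4674.6$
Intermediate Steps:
$C{\left(J \right)} = 7 - \frac{1}{2 J}$ ($C{\left(J \right)} = 7 - \frac{1}{J + J} = 7 - \frac{1}{2 J}$)
$\frac{32737}{C{\left(-186 \right)}} + \frac{10316}{-30406} = \frac{32737}{7 - \frac{1}{2 \left(-186\right)}} + \frac{10316}{-30406} = \frac{32737}{7 - - \frac{1}{372}} + 10316 \left(- \frac{1}{30406}\right) = \frac{32737}{7 + \frac{1}{372}} - \frac{5158}{15203} = \frac{32737}{\frac{2605}{372}} - \frac{5158}{15203} = 32737 \cdot \frac{372}{2605} - \frac{5158}{15203} = \frac{12178164}{2605} - \frac{5158}{15203} = \frac{185131190702}{39603815}$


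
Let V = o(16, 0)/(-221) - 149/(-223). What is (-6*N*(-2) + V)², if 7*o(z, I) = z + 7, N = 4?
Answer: 281718164629444/119011890361 ≈ 2367.1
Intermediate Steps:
o(z, I) = 1 + z/7 (o(z, I) = (z + 7)/7 = (7 + z)/7 = 1 + z/7)
V = 225374/344981 (V = (1 + (⅐)*16)/(-221) - 149/(-223) = (1 + 16/7)*(-1/221) - 149*(-1/223) = (23/7)*(-1/221) + 149/223 = -23/1547 + 149/223 = 225374/344981 ≈ 0.65329)
(-6*N*(-2) + V)² = (-6*4*(-2) + 225374/344981)² = (-24*(-2) + 225374/344981)² = (48 + 225374/344981)² = (16784462/344981)² = 281718164629444/119011890361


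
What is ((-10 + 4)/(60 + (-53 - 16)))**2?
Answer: 4/9 ≈ 0.44444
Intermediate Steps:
((-10 + 4)/(60 + (-53 - 16)))**2 = (-6/(60 - 69))**2 = (-6/(-9))**2 = (-6*(-1/9))**2 = (2/3)**2 = 4/9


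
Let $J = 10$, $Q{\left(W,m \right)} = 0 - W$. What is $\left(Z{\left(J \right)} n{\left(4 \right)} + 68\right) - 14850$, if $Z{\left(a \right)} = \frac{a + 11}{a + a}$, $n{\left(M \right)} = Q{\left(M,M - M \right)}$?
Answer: $- \frac{73931}{5} \approx -14786.0$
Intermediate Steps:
$Q{\left(W,m \right)} = - W$
$n{\left(M \right)} = - M$
$Z{\left(a \right)} = \frac{11 + a}{2 a}$
$\left(Z{\left(J \right)} n{\left(4 \right)} + 68\right) - 14850 = \left(\frac{11 + 10}{2 \cdot 10} \left(\left(-1\right) 4\right) + 68\right) - 14850 = \left(\frac{1}{2} \cdot \frac{1}{10} \cdot 21 \left(-4\right) + 68\right) - 14850 = \left(\frac{21}{20} \left(-4\right) + 68\right) - 14850 = \left(- \frac{21}{5} + 68\right) - 14850 = \frac{319}{5} - 14850 = - \frac{73931}{5}$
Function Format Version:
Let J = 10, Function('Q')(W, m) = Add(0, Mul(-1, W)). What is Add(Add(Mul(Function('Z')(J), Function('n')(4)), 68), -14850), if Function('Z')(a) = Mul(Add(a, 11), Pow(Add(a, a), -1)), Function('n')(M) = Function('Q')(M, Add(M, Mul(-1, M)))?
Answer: Rational(-73931, 5) ≈ -14786.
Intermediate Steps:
Function('Q')(W, m) = Mul(-1, W)
Function('n')(M) = Mul(-1, M)
Function('Z')(a) = Mul(Rational(1, 2), Pow(a, -1), Add(11, a)) (Function('Z')(a) = Mul(Add(11, a), Pow(Mul(2, a), -1)) = Mul(Add(11, a), Mul(Rational(1, 2), Pow(a, -1))) = Mul(Rational(1, 2), Pow(a, -1), Add(11, a)))
Add(Add(Mul(Function('Z')(J), Function('n')(4)), 68), -14850) = Add(Add(Mul(Mul(Rational(1, 2), Pow(10, -1), Add(11, 10)), Mul(-1, 4)), 68), -14850) = Add(Add(Mul(Mul(Rational(1, 2), Rational(1, 10), 21), -4), 68), -14850) = Add(Add(Mul(Rational(21, 20), -4), 68), -14850) = Add(Add(Rational(-21, 5), 68), -14850) = Add(Rational(319, 5), -14850) = Rational(-73931, 5)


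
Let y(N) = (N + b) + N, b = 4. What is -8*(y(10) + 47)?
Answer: -568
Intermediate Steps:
y(N) = 4 + 2*N (y(N) = (N + 4) + N = (4 + N) + N = 4 + 2*N)
-8*(y(10) + 47) = -8*((4 + 2*10) + 47) = -8*((4 + 20) + 47) = -8*(24 + 47) = -8*71 = -568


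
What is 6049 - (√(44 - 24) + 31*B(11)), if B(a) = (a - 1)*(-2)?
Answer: 6669 - 2*√5 ≈ 6664.5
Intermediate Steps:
B(a) = 2 - 2*a (B(a) = (-1 + a)*(-2) = 2 - 2*a)
6049 - (√(44 - 24) + 31*B(11)) = 6049 - (√(44 - 24) + 31*(2 - 2*11)) = 6049 - (√20 + 31*(2 - 22)) = 6049 - (2*√5 + 31*(-20)) = 6049 - (2*√5 - 620) = 6049 - (-620 + 2*√5) = 6049 + (620 - 2*√5) = 6669 - 2*√5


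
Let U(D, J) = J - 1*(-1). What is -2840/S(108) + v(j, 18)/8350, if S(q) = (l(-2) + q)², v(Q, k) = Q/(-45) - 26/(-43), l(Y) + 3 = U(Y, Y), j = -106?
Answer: -2864039747/10922301000 ≈ -0.26222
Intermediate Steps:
U(D, J) = 1 + J (U(D, J) = J + 1 = 1 + J)
l(Y) = -2 + Y (l(Y) = -3 + (1 + Y) = -2 + Y)
v(Q, k) = 26/43 - Q/45 (v(Q, k) = Q*(-1/45) - 26*(-1/43) = -Q/45 + 26/43 = 26/43 - Q/45)
S(q) = (-4 + q)² (S(q) = ((-2 - 2) + q)² = (-4 + q)²)
-2840/S(108) + v(j, 18)/8350 = -2840/(-4 + 108)² + (26/43 - 1/45*(-106))/8350 = -2840/(104²) + (26/43 + 106/45)*(1/8350) = -2840/10816 + (5728/1935)*(1/8350) = -2840*1/10816 + 2864/8078625 = -355/1352 + 2864/8078625 = -2864039747/10922301000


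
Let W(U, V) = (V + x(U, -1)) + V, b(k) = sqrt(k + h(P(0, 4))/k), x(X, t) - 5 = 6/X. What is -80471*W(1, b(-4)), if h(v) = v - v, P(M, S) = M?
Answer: -885181 - 321884*I ≈ -8.8518e+5 - 3.2188e+5*I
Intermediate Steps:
h(v) = 0
x(X, t) = 5 + 6/X
b(k) = sqrt(k) (b(k) = sqrt(k + 0/k) = sqrt(k + 0) = sqrt(k))
W(U, V) = 5 + 2*V + 6/U (W(U, V) = (V + (5 + 6/U)) + V = (5 + V + 6/U) + V = 5 + 2*V + 6/U)
-80471*W(1, b(-4)) = -80471*(5 + 2*sqrt(-4) + 6/1) = -80471*(5 + 2*(2*I) + 6*1) = -80471*(5 + 4*I + 6) = -80471*(11 + 4*I) = -885181 - 321884*I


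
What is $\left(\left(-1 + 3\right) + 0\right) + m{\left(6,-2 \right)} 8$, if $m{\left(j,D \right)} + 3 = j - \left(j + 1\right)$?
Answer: $-30$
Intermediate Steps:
$m{\left(j,D \right)} = -4$ ($m{\left(j,D \right)} = -3 + \left(j - \left(j + 1\right)\right) = -3 + \left(j - \left(1 + j\right)\right) = -3 - 1 = -4$)
$\left(\left(-1 + 3\right) + 0\right) + m{\left(6,-2 \right)} 8 = \left(\left(-1 + 3\right) + 0\right) - 32 = \left(2 + 0\right) - 32 = 2 - 32 = -30$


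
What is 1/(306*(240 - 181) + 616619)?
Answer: 1/634673 ≈ 1.5756e-6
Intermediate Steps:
1/(306*(240 - 181) + 616619) = 1/(306*59 + 616619) = 1/(18054 + 616619) = 1/634673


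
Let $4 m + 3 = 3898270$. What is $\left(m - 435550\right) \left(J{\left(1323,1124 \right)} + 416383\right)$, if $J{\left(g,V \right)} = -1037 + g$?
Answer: $\frac{898366280823}{4} \approx 2.2459 \cdot 10^{11}$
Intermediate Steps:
$m = \frac{3898267}{4}$ ($m = - \frac{3}{4} + \frac{1}{4} \cdot 3898270 = - \frac{3}{4} + \frac{1949135}{2} = \frac{3898267}{4} \approx 9.7457 \cdot 10^{5}$)
$\left(m - 435550\right) \left(J{\left(1323,1124 \right)} + 416383\right) = \left(\frac{3898267}{4} - 435550\right) \left(\left(-1037 + 1323\right) + 416383\right) = \frac{2156067 \left(286 + 416383\right)}{4} = \frac{2156067}{4} \cdot 416669 = \frac{898366280823}{4}$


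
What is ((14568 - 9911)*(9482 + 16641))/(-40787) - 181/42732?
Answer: -5198560766099/1742910084 ≈ -2982.7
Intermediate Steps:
((14568 - 9911)*(9482 + 16641))/(-40787) - 181/42732 = (4657*26123)*(-1/40787) - 181*1/42732 = 121654811*(-1/40787) - 181/42732 = -121654811/40787 - 181/42732 = -5198560766099/1742910084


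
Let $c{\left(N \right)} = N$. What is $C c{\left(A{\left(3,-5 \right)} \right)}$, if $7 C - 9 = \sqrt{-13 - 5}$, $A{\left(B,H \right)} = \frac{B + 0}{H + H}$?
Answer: $- \frac{27}{70} - \frac{9 i \sqrt{2}}{70} \approx -0.38571 - 0.18183 i$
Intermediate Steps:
$A{\left(B,H \right)} = \frac{B}{2 H}$
$C = \frac{9}{7} + \frac{3 i \sqrt{2}}{7}$ ($C = \frac{9}{7} + \frac{\sqrt{-13 - 5}}{7} = \frac{9}{7} + \frac{\sqrt{-18}}{7} = \frac{9}{7} + \frac{3 i \sqrt{2}}{7} \approx 1.2857 + 0.60609 i$)
$C c{\left(A{\left(3,-5 \right)} \right)} = \left(\frac{9}{7} + \frac{3 i \sqrt{2}}{7}\right) \frac{1}{2} \cdot 3 \frac{1}{-5} = \left(\frac{9}{7} + \frac{3 i \sqrt{2}}{7}\right) \frac{1}{2} \cdot 3 \left(- \frac{1}{5}\right) = \left(\frac{9}{7} + \frac{3 i \sqrt{2}}{7}\right) \left(- \frac{3}{10}\right) = - \frac{27}{70} - \frac{9 i \sqrt{2}}{70}$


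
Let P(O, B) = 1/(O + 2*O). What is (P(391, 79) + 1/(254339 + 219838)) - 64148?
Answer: -11893244764186/185403207 ≈ -64148.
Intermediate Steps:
P(O, B) = 1/(3*O)
(P(391, 79) + 1/(254339 + 219838)) - 64148 = ((⅓)/391 + 1/(254339 + 219838)) - 64148 = ((⅓)*(1/391) + 1/474177) - 64148 = (1/1173 + 1/474177) - 64148 = 158450/185403207 - 64148 = -11893244764186/185403207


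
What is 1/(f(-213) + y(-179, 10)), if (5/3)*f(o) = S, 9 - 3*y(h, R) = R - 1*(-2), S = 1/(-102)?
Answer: -170/171 ≈ -0.99415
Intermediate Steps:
S = -1/102 ≈ -0.0098039
y(h, R) = 7/3 - R/3 (y(h, R) = 3 - (R - 1*(-2))/3 = 3 - (R + 2)/3 = 3 - (2 + R)/3 = 3 + (-⅔ - R/3) = 7/3 - R/3)
f(o) = -1/170 (f(o) = (⅗)*(-1/102) = -1/170)
1/(f(-213) + y(-179, 10)) = 1/(-1/170 + (7/3 - ⅓*10)) = 1/(-1/170 + (7/3 - 10/3)) = 1/(-1/170 - 1) = 1/(-171/170) = -170/171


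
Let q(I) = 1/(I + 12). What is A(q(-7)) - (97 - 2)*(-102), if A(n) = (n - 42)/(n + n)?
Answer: 19171/2 ≈ 9585.5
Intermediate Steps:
q(I) = 1/(12 + I)
A(n) = (-42 + n)/(2*n) (A(n) = (-42 + n)/((2*n)) = (-42 + n)*(1/(2*n)) = (-42 + n)/(2*n))
A(q(-7)) - (97 - 2)*(-102) = (-42 + 1/(12 - 7))/(2*(1/(12 - 7))) - (97 - 2)*(-102) = (-42 + 1/5)/(2*(1/5)) - 95*(-102) = (-42 + 1/5)/(2*(1/5)) - 1*(-9690) = (1/2)*5*(-209/5) + 9690 = -209/2 + 9690 = 19171/2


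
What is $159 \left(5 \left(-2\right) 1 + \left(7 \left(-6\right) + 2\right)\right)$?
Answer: $-7950$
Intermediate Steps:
$159 \left(5 \left(-2\right) 1 + \left(7 \left(-6\right) + 2\right)\right) = 159 \left(\left(-10\right) 1 + \left(-42 + 2\right)\right) = 159 \left(-10 - 40\right) = 159 \left(-50\right) = -7950$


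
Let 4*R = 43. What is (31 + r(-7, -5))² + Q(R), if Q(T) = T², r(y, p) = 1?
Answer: 18233/16 ≈ 1139.6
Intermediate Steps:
R = 43/4 (R = (¼)*43 = 43/4 ≈ 10.750)
(31 + r(-7, -5))² + Q(R) = (31 + 1)² + (43/4)² = 32² + 1849/16 = 1024 + 1849/16 = 18233/16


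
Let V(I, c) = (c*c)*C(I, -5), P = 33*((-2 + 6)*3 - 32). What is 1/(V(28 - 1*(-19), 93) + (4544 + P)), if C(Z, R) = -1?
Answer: -1/4765 ≈ -0.00020986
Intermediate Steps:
P = -660 (P = 33*(4*3 - 32) = 33*(12 - 32) = 33*(-20) = -660)
V(I, c) = -c**2 (V(I, c) = (c*c)*(-1) = c**2*(-1) = -c**2)
1/(V(28 - 1*(-19), 93) + (4544 + P)) = 1/(-1*93**2 + (4544 - 660)) = 1/(-1*8649 + 3884) = 1/(-8649 + 3884) = 1/(-4765) = -1/4765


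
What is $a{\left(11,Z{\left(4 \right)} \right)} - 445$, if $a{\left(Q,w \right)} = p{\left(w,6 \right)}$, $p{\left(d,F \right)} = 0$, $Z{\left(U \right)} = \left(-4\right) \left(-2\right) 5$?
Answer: $-445$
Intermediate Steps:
$Z{\left(U \right)} = 40$ ($Z{\left(U \right)} = 8 \cdot 5 = 40$)
$a{\left(Q,w \right)} = 0$
$a{\left(11,Z{\left(4 \right)} \right)} - 445 = 0 - 445 = -445$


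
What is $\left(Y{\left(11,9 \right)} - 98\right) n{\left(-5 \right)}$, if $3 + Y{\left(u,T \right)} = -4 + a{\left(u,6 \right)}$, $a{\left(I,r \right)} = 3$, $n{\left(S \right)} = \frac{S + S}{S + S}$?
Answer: $-102$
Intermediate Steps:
$n{\left(S \right)} = 1$ ($n{\left(S \right)} = \frac{2 S}{2 S} = 2 S \frac{1}{2 S} = 1$)
$Y{\left(u,T \right)} = -4$ ($Y{\left(u,T \right)} = -3 + \left(-4 + 3\right) = -3 - 1 = -4$)
$\left(Y{\left(11,9 \right)} - 98\right) n{\left(-5 \right)} = \left(-4 - 98\right) 1 = \left(-102\right) 1 = -102$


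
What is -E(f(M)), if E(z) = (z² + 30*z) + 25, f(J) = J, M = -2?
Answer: 31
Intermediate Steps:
E(z) = 25 + z² + 30*z
-E(f(M)) = -(25 + (-2)² + 30*(-2)) = -(25 + 4 - 60) = -1*(-31) = 31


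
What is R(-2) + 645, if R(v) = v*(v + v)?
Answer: 653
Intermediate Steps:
R(v) = 2*v² (R(v) = v*(2*v) = 2*v²)
R(-2) + 645 = 2*(-2)² + 645 = 2*4 + 645 = 8 + 645 = 653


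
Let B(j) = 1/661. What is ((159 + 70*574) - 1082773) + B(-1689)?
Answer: -689048873/661 ≈ -1.0424e+6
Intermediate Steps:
B(j) = 1/661
((159 + 70*574) - 1082773) + B(-1689) = ((159 + 70*574) - 1082773) + 1/661 = ((159 + 40180) - 1082773) + 1/661 = (40339 - 1082773) + 1/661 = -1042434 + 1/661 = -689048873/661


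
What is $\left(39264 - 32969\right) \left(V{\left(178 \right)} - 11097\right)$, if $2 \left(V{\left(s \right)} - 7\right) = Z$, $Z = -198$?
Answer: $-70434755$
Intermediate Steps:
$V{\left(s \right)} = -92$ ($V{\left(s \right)} = 7 + \frac{1}{2} \left(-198\right) = 7 - 99 = -92$)
$\left(39264 - 32969\right) \left(V{\left(178 \right)} - 11097\right) = \left(39264 - 32969\right) \left(-92 - 11097\right) = 6295 \left(-11189\right) = -70434755$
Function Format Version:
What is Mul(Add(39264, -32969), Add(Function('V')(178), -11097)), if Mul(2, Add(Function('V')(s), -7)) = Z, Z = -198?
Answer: -70434755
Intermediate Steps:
Function('V')(s) = -92 (Function('V')(s) = Add(7, Mul(Rational(1, 2), -198)) = Add(7, -99) = -92)
Mul(Add(39264, -32969), Add(Function('V')(178), -11097)) = Mul(Add(39264, -32969), Add(-92, -11097)) = Mul(6295, -11189) = -70434755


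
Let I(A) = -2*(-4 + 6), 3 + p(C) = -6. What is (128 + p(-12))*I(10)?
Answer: -476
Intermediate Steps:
p(C) = -9 (p(C) = -3 - 6 = -9)
I(A) = -4 (I(A) = -2*2 = -4)
(128 + p(-12))*I(10) = (128 - 9)*(-4) = 119*(-4) = -476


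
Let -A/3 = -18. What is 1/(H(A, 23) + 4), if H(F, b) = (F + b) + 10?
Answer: 1/91 ≈ 0.010989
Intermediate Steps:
A = 54 (A = -3*(-18) = 54)
H(F, b) = 10 + F + b
1/(H(A, 23) + 4) = 1/((10 + 54 + 23) + 4) = 1/(87 + 4) = 1/91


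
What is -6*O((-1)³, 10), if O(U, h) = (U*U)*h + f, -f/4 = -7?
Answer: -228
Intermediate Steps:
f = 28 (f = -4*(-7) = 28)
O(U, h) = 28 + h*U² (O(U, h) = (U*U)*h + 28 = U²*h + 28 = h*U² + 28 = 28 + h*U²)
-6*O((-1)³, 10) = -6*(28 + 10*((-1)³)²) = -6*(28 + 10*(-1)²) = -6*(28 + 10*1) = -6*(28 + 10) = -6*38 = -228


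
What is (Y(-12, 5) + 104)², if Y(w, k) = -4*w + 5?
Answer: 24649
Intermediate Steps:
Y(w, k) = 5 - 4*w
(Y(-12, 5) + 104)² = ((5 - 4*(-12)) + 104)² = ((5 + 48) + 104)² = (53 + 104)² = 157² = 24649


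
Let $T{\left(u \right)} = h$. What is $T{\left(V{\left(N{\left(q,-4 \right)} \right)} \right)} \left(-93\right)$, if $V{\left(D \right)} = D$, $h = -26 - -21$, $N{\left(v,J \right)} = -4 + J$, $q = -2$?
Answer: $465$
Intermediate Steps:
$h = -5$ ($h = -26 + 21 = -5$)
$T{\left(u \right)} = -5$
$T{\left(V{\left(N{\left(q,-4 \right)} \right)} \right)} \left(-93\right) = \left(-5\right) \left(-93\right) = 465$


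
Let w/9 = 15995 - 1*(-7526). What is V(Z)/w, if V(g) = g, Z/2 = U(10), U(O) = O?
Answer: 20/211689 ≈ 9.4478e-5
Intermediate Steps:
Z = 20 (Z = 2*10 = 20)
w = 211689 (w = 9*(15995 - 1*(-7526)) = 9*(15995 + 7526) = 9*23521 = 211689)
V(Z)/w = 20/211689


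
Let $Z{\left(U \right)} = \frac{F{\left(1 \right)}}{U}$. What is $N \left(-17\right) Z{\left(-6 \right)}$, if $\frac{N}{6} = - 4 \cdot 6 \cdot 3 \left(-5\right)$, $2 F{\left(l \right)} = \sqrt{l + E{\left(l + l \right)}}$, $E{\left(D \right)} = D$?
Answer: $3060 \sqrt{3} \approx 5300.1$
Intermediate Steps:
$F{\left(l \right)} = \frac{\sqrt{3} \sqrt{l}}{2}$ ($F{\left(l \right)} = \frac{\sqrt{l + \left(l + l\right)}}{2} = \frac{\sqrt{l + 2 l}}{2} = \frac{\sqrt{3 l}}{2} = \frac{\sqrt{3} \sqrt{l}}{2}$)
$Z{\left(U \right)} = \frac{\sqrt{3}}{2 U}$ ($Z{\left(U \right)} = \frac{\frac{1}{2} \sqrt{3} \sqrt{1}}{U} = \frac{\frac{1}{2} \sqrt{3} \cdot 1}{U} = \frac{\frac{1}{2} \sqrt{3}}{U} = \frac{\sqrt{3}}{2 U}$)
$N = 2160$ ($N = 6 \left(- 4 \cdot 6 \cdot 3 \left(-5\right)\right) = 6 \left(- 4 \cdot 18 \left(-5\right)\right) = 6 \left(\left(-4\right) \left(-90\right)\right) = 6 \cdot 360 = 2160$)
$N \left(-17\right) Z{\left(-6 \right)} = 2160 \left(-17\right) \frac{\sqrt{3}}{2 \left(-6\right)} = - 36720 \cdot \frac{1}{2} \sqrt{3} \left(- \frac{1}{6}\right) = - 36720 \left(- \frac{\sqrt{3}}{12}\right) = 3060 \sqrt{3}$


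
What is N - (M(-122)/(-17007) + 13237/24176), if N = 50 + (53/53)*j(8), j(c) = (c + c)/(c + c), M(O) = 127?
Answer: 20747171525/411161232 ≈ 50.460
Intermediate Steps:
j(c) = 1 (j(c) = (2*c)/((2*c)) = (2*c)*(1/(2*c)) = 1)
N = 51 (N = 50 + (53/53)*1 = 50 + (53*(1/53))*1 = 50 + 1*1 = 50 + 1 = 51)
N - (M(-122)/(-17007) + 13237/24176) = 51 - (127/(-17007) + 13237/24176) = 51 - (127*(-1/17007) + 13237*(1/24176)) = 51 - (-127/17007 + 13237/24176) = 51 - 1*222051307/411161232 = 51 - 222051307/411161232 = 20747171525/411161232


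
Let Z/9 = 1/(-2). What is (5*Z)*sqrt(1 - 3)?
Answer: -45*I*sqrt(2)/2 ≈ -31.82*I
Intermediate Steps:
Z = -9/2 (Z = 9/(-2) = 9*(-1/2) = -9/2 ≈ -4.5000)
(5*Z)*sqrt(1 - 3) = (5*(-9/2))*sqrt(1 - 3) = -45*I*sqrt(2)/2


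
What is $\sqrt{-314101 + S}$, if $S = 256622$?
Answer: $i \sqrt{57479} \approx 239.75 i$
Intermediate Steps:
$\sqrt{-314101 + S} = \sqrt{-314101 + 256622} = \sqrt{-57479} = i \sqrt{57479}$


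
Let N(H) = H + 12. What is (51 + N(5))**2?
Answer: 4624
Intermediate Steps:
N(H) = 12 + H
(51 + N(5))**2 = (51 + (12 + 5))**2 = (51 + 17)**2 = 68**2 = 4624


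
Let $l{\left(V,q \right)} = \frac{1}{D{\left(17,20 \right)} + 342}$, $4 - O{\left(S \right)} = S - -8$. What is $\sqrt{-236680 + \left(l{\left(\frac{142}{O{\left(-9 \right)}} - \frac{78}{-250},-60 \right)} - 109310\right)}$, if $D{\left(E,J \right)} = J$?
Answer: $\frac{i \sqrt{45339913198}}{362} \approx 588.21 i$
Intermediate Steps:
$O{\left(S \right)} = -4 - S$ ($O{\left(S \right)} = 4 - \left(S - -8\right) = 4 - \left(S + 8\right) = 4 - \left(8 + S\right) = -4 - S$)
$l{\left(V,q \right)} = \frac{1}{362}$ ($l{\left(V,q \right)} = \frac{1}{20 + 342} = \frac{1}{362}$)
$\sqrt{-236680 + \left(l{\left(\frac{142}{O{\left(-9 \right)}} - \frac{78}{-250},-60 \right)} - 109310\right)} = \sqrt{-236680 + \left(\frac{1}{362} - 109310\right)} = \sqrt{-236680 - \frac{39570219}{362}} = \sqrt{- \frac{125248379}{362}} = \frac{i \sqrt{45339913198}}{362}$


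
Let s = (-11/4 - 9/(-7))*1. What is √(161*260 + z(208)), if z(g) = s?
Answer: √8204273/14 ≈ 204.59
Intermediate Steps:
s = -41/28 (s = (-11*¼ - 9*(-⅐))*1 = (-11/4 + 9/7)*1 = -41/28*1 = -41/28 ≈ -1.4643)
z(g) = -41/28
√(161*260 + z(208)) = √(161*260 - 41/28) = √(41860 - 41/28) = √(1172039/28) = √8204273/14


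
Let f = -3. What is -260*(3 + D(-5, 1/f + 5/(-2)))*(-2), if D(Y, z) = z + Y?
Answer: -7540/3 ≈ -2513.3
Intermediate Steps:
D(Y, z) = Y + z
-260*(3 + D(-5, 1/f + 5/(-2)))*(-2) = -260*(3 + (-5 + (1/(-3) + 5/(-2))))*(-2) = -260*(3 + (-5 + (1*(-1/3) + 5*(-1/2))))*(-2) = -260*(3 + (-5 + (-1/3 - 5/2)))*(-2) = -260*(3 + (-5 - 17/6))*(-2) = -260*(3 - 47/6)*(-2) = -(-3770)*(-2)/3 = -260*29/3 = -7540/3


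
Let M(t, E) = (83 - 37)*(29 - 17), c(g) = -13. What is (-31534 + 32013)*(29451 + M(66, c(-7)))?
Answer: 14371437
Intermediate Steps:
M(t, E) = 552 (M(t, E) = 46*12 = 552)
(-31534 + 32013)*(29451 + M(66, c(-7))) = (-31534 + 32013)*(29451 + 552) = 479*30003 = 14371437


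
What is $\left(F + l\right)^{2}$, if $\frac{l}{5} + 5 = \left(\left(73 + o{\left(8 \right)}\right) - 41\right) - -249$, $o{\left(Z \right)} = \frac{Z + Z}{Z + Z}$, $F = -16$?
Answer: $1874161$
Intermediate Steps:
$o{\left(Z \right)} = 1$ ($o{\left(Z \right)} = \frac{2 Z}{2 Z} = 2 Z \frac{1}{2 Z} = 1$)
$l = 1385$ ($l = -25 + 5 \left(\left(\left(73 + 1\right) - 41\right) - -249\right) = -25 + 5 \left(\left(74 - 41\right) + 249\right) = -25 + 5 \left(33 + 249\right) = -25 + 5 \cdot 282 = -25 + 1410 = 1385$)
$\left(F + l\right)^{2} = \left(-16 + 1385\right)^{2} = 1369^{2} = 1874161$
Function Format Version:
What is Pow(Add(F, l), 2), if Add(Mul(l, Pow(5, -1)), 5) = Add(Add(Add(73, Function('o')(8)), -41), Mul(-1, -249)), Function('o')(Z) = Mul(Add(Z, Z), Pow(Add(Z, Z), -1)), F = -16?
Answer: 1874161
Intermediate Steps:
Function('o')(Z) = 1 (Function('o')(Z) = Mul(Mul(2, Z), Pow(Mul(2, Z), -1)) = Mul(Mul(2, Z), Mul(Rational(1, 2), Pow(Z, -1))) = 1)
l = 1385 (l = Add(-25, Mul(5, Add(Add(Add(73, 1), -41), Mul(-1, -249)))) = Add(-25, Mul(5, Add(Add(74, -41), 249))) = Add(-25, Mul(5, Add(33, 249))) = Add(-25, Mul(5, 282)) = Add(-25, 1410) = 1385)
Pow(Add(F, l), 2) = Pow(Add(-16, 1385), 2) = Pow(1369, 2) = 1874161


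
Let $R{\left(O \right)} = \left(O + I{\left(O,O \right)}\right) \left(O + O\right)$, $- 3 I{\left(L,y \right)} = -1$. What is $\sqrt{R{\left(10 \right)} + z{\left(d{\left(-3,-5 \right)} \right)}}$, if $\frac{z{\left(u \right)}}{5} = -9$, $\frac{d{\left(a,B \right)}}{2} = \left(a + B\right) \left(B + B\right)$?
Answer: $\frac{\sqrt{1455}}{3} \approx 12.715$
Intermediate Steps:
$d{\left(a,B \right)} = 4 B \left(B + a\right)$ ($d{\left(a,B \right)} = 2 \left(a + B\right) \left(B + B\right) = 2 \left(B + a\right) 2 B = 2 \cdot 2 B \left(B + a\right) = 4 B \left(B + a\right)$)
$I{\left(L,y \right)} = \frac{1}{3}$ ($I{\left(L,y \right)} = \left(- \frac{1}{3}\right) \left(-1\right) = \frac{1}{3}$)
$z{\left(u \right)} = -45$ ($z{\left(u \right)} = 5 \left(-9\right) = -45$)
$R{\left(O \right)} = 2 O \left(\frac{1}{3} + O\right)$ ($R{\left(O \right)} = \left(O + \frac{1}{3}\right) \left(O + O\right) = \left(\frac{1}{3} + O\right) 2 O = 2 O \left(\frac{1}{3} + O\right)$)
$\sqrt{R{\left(10 \right)} + z{\left(d{\left(-3,-5 \right)} \right)}} = \sqrt{\frac{2}{3} \cdot 10 \left(1 + 3 \cdot 10\right) - 45} = \sqrt{\frac{2}{3} \cdot 10 \left(1 + 30\right) - 45} = \sqrt{\frac{2}{3} \cdot 10 \cdot 31 - 45} = \sqrt{\frac{620}{3} - 45} = \sqrt{\frac{485}{3}} = \frac{\sqrt{1455}}{3}$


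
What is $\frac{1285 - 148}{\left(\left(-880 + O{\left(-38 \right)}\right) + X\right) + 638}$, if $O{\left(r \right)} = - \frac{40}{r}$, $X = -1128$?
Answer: $- \frac{7201}{8670} \approx -0.83057$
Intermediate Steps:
$\frac{1285 - 148}{\left(\left(-880 + O{\left(-38 \right)}\right) + X\right) + 638} = \frac{1285 - 148}{\left(\left(-880 - \frac{40}{-38}\right) - 1128\right) + 638} = \frac{1137}{\left(\left(-880 - - \frac{20}{19}\right) - 1128\right) + 638} = \frac{1137}{\left(\left(-880 + \frac{20}{19}\right) - 1128\right) + 638} = \frac{1137}{\left(- \frac{16700}{19} - 1128\right) + 638} = \frac{1137}{- \frac{38132}{19} + 638} = \frac{1137}{- \frac{26010}{19}} = 1137 \left(- \frac{19}{26010}\right) = - \frac{7201}{8670}$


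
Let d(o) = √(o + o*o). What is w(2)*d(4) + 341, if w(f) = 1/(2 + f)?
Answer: 341 + √5/2 ≈ 342.12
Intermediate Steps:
d(o) = √(o + o²)
w(2)*d(4) + 341 = √(4*(1 + 4))/(2 + 2) + 341 = √(4*5)/4 + 341 = √20/4 + 341 = (2*√5)/4 + 341 = √5/2 + 341 = 341 + √5/2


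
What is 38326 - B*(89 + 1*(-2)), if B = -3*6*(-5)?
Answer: 30496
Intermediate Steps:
B = 90 (B = -18*(-5) = 90)
38326 - B*(89 + 1*(-2)) = 38326 - 90*(89 + 1*(-2)) = 38326 - 90*(89 - 2) = 38326 - 90*87 = 38326 - 1*7830 = 38326 - 7830 = 30496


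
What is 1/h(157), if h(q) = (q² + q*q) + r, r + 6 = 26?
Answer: 1/49318 ≈ 2.0277e-5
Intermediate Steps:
r = 20 (r = -6 + 26 = 20)
h(q) = 20 + 2*q² (h(q) = (q² + q*q) + 20 = (q² + q²) + 20 = 2*q² + 20 = 20 + 2*q²)
1/h(157) = 1/(20 + 2*157²) = 1/(20 + 2*24649) = 1/(20 + 49298) = 1/49318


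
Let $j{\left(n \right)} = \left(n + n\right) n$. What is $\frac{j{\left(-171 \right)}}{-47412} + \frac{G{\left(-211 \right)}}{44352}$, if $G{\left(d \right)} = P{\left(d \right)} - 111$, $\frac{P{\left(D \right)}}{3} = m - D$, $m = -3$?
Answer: $- \frac{2643489}{2163392} \approx -1.2219$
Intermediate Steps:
$P{\left(D \right)} = -9 - 3 D$ ($P{\left(D \right)} = 3 \left(-3 - D\right) = -9 - 3 D$)
$G{\left(d \right)} = -120 - 3 d$ ($G{\left(d \right)} = \left(-9 - 3 d\right) - 111 = -120 - 3 d$)
$j{\left(n \right)} = 2 n^{2}$ ($j{\left(n \right)} = 2 n n = 2 n^{2}$)
$\frac{j{\left(-171 \right)}}{-47412} + \frac{G{\left(-211 \right)}}{44352} = \frac{2 \left(-171\right)^{2}}{-47412} + \frac{-120 - -633}{44352} = 2 \cdot 29241 \left(- \frac{1}{47412}\right) + \left(-120 + 633\right) \frac{1}{44352} = 58482 \left(- \frac{1}{47412}\right) + 513 \cdot \frac{1}{44352} = - \frac{1083}{878} + \frac{57}{4928} = - \frac{2643489}{2163392}$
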